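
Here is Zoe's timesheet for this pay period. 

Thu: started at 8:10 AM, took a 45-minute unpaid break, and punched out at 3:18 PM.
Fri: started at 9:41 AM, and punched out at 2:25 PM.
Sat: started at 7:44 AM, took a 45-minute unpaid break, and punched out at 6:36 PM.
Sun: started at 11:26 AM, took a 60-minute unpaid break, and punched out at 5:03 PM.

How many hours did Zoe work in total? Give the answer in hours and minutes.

Thu: 8:10 AM–3:18 PM = 7 h 8 min; less 45 min break → 6 h 23 min
Fri: 9:41 AM–2:25 PM = 4 h 44 min
Sat: 7:44 AM–6:36 PM = 10 h 52 min; less 45 min break → 10 h 7 min
Sun: 11:26 AM–5:03 PM = 5 h 37 min; less 60 min break → 4 h 37 min
Total: 6 h 23 min + 4 h 44 min + 10 h 7 min + 4 h 37 min = 25 h 51 min.

25 h 51 min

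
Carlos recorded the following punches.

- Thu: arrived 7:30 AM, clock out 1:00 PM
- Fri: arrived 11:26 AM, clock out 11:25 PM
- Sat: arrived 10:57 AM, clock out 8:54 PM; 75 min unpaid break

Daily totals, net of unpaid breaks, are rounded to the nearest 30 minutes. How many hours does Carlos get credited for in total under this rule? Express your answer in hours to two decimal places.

Thu: 7:30 AM–1:00 PM = 5 h 30 min → rounds to 5 h 30 min
Fri: 11:26 AM–11:25 PM = 11 h 59 min → rounds to 12 h 0 min
Sat: 10:57 AM–8:54 PM = 9 h 57 min − 75 min = 8 h 42 min → rounds to 8 h 30 min
Total credited: 26 h 0 min.

26.00 hours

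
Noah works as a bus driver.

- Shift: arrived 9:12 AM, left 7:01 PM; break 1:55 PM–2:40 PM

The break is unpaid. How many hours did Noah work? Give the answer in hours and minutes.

9 h 4 min

Shift: 9:12 AM–7:01 PM = 9 h 49 min; less 45 min break → 9 h 4 min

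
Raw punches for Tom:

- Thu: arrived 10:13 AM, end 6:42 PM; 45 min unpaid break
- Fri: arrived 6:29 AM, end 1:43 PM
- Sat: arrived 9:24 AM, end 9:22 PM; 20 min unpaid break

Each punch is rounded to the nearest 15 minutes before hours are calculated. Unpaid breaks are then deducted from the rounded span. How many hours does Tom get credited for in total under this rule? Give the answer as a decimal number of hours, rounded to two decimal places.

Thu: in 10:13 AM→10:15 AM, out 6:42 PM→6:45 PM; 8 h 30 min − 45 min = 7 h 45 min
Fri: in 6:29 AM→6:30 AM, out 1:43 PM→1:45 PM; 7 h 15 min
Sat: in 9:24 AM→9:30 AM, out 9:22 PM→9:15 PM; 11 h 45 min − 20 min = 11 h 25 min
Total credited: 26 h 25 min.

26.42 hours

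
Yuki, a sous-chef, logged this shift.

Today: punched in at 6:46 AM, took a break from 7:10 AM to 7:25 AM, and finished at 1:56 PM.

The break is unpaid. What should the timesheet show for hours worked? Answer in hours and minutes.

Today: 6:46 AM–1:56 PM = 7 h 10 min; less 15 min break → 6 h 55 min

6 h 55 min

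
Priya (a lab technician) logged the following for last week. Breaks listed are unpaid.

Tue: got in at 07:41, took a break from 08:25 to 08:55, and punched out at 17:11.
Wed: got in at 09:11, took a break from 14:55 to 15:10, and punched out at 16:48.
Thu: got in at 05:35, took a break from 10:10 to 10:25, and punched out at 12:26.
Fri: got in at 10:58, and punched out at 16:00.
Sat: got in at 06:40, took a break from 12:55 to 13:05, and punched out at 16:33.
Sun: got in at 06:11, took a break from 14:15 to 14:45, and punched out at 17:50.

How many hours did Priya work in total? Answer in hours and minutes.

Tue: 07:41–17:11 = 9 h 30 min; less 30 min break → 9 h 0 min
Wed: 09:11–16:48 = 7 h 37 min; less 15 min break → 7 h 22 min
Thu: 05:35–12:26 = 6 h 51 min; less 15 min break → 6 h 36 min
Fri: 10:58–16:00 = 5 h 2 min
Sat: 06:40–16:33 = 9 h 53 min; less 10 min break → 9 h 43 min
Sun: 06:11–17:50 = 11 h 39 min; less 30 min break → 11 h 9 min
Total: 9 h 0 min + 7 h 22 min + 6 h 36 min + 5 h 2 min + 9 h 43 min + 11 h 9 min = 48 h 52 min.

48 h 52 min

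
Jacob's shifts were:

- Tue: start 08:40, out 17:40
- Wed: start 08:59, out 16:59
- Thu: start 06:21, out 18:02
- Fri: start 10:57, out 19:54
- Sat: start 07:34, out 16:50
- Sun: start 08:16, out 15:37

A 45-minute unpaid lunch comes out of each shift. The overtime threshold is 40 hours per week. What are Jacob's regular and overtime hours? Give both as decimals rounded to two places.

Regular 40.00 hours, overtime 9.75 hours

Tue: 08:40–17:40 = 9 h 0 min; less 45 min break → 8 h 15 min
Wed: 08:59–16:59 = 8 h 0 min; less 45 min break → 7 h 15 min
Thu: 06:21–18:02 = 11 h 41 min; less 45 min break → 10 h 56 min
Fri: 10:57–19:54 = 8 h 57 min; less 45 min break → 8 h 12 min
Sat: 07:34–16:50 = 9 h 16 min; less 45 min break → 8 h 31 min
Sun: 08:16–15:37 = 7 h 21 min; less 45 min break → 6 h 36 min
Total worked: 49 h 45 min = 49.75 h.
Threshold 40 h → overtime 9 h 45 min, regular 40 h 0 min.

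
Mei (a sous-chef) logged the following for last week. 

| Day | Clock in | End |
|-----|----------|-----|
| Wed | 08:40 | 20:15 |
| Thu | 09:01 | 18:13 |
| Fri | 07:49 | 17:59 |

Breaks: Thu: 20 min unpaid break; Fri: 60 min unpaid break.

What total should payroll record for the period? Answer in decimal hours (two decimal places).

29.62 hours

Wed: 08:40–20:15 = 11 h 35 min
Thu: 09:01–18:13 = 9 h 12 min; less 20 min break → 8 h 52 min
Fri: 07:49–17:59 = 10 h 10 min; less 60 min break → 9 h 10 min
Total: 11 h 35 min + 8 h 52 min + 9 h 10 min = 29 h 37 min.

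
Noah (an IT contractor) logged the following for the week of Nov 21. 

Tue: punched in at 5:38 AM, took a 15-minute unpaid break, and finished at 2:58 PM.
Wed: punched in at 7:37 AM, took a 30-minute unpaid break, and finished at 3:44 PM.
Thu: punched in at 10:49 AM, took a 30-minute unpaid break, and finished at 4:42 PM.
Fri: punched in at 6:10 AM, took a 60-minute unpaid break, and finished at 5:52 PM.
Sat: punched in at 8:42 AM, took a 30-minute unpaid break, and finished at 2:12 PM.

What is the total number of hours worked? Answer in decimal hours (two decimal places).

37.78 hours

Tue: 5:38 AM–2:58 PM = 9 h 20 min; less 15 min break → 9 h 5 min
Wed: 7:37 AM–3:44 PM = 8 h 7 min; less 30 min break → 7 h 37 min
Thu: 10:49 AM–4:42 PM = 5 h 53 min; less 30 min break → 5 h 23 min
Fri: 6:10 AM–5:52 PM = 11 h 42 min; less 60 min break → 10 h 42 min
Sat: 8:42 AM–2:12 PM = 5 h 30 min; less 30 min break → 5 h 0 min
Total: 9 h 5 min + 7 h 37 min + 5 h 23 min + 10 h 42 min + 5 h 0 min = 37 h 47 min.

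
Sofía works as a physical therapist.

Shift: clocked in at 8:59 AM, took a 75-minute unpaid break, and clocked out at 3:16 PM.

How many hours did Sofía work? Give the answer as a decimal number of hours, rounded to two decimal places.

Shift: 8:59 AM–3:16 PM = 6 h 17 min; less 75 min break → 5 h 2 min

5.03 hours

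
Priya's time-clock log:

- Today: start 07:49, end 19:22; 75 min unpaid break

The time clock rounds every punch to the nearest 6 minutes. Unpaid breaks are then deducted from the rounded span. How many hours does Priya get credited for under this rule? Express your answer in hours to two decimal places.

10.35 hours

Today: in 07:49→07:48, out 19:22→19:24; 11 h 36 min − 75 min = 10 h 21 min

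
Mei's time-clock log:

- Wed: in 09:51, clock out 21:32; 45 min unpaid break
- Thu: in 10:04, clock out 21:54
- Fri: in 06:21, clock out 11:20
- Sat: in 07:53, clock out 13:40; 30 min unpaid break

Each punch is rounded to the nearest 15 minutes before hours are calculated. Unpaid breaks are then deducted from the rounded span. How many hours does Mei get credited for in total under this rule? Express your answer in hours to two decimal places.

Wed: in 09:51→09:45, out 21:32→21:30; 11 h 45 min − 45 min = 11 h 0 min
Thu: in 10:04→10:00, out 21:54→22:00; 12 h 0 min
Fri: in 06:21→06:15, out 11:20→11:15; 5 h 0 min
Sat: in 07:53→08:00, out 13:40→13:45; 5 h 45 min − 30 min = 5 h 15 min
Total credited: 33 h 15 min.

33.25 hours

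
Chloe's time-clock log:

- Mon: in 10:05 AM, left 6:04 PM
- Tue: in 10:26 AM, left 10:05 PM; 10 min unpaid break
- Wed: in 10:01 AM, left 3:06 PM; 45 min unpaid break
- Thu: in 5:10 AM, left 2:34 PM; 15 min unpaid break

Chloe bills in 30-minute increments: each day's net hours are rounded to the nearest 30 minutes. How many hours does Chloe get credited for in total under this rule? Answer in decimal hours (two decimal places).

33.00 hours

Mon: 10:05 AM–6:04 PM = 7 h 59 min → rounds to 8 h 0 min
Tue: 10:26 AM–10:05 PM = 11 h 39 min − 10 min = 11 h 29 min → rounds to 11 h 30 min
Wed: 10:01 AM–3:06 PM = 5 h 5 min − 45 min = 4 h 20 min → rounds to 4 h 30 min
Thu: 5:10 AM–2:34 PM = 9 h 24 min − 15 min = 9 h 9 min → rounds to 9 h 0 min
Total credited: 33 h 0 min.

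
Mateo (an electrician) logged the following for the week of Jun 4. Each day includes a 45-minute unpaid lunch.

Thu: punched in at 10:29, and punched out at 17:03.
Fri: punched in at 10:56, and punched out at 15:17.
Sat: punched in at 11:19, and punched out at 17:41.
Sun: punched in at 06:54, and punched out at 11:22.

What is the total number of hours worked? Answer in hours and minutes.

18 h 45 min

Thu: 10:29–17:03 = 6 h 34 min; less 45 min break → 5 h 49 min
Fri: 10:56–15:17 = 4 h 21 min; less 45 min break → 3 h 36 min
Sat: 11:19–17:41 = 6 h 22 min; less 45 min break → 5 h 37 min
Sun: 06:54–11:22 = 4 h 28 min; less 45 min break → 3 h 43 min
Total: 5 h 49 min + 3 h 36 min + 5 h 37 min + 3 h 43 min = 18 h 45 min.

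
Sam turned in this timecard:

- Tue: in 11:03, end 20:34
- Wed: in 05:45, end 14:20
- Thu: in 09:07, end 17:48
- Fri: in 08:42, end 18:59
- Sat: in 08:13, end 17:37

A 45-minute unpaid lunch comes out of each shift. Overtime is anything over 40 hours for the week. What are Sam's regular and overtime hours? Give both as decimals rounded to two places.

Regular 40.00 hours, overtime 2.72 hours

Tue: 11:03–20:34 = 9 h 31 min; less 45 min break → 8 h 46 min
Wed: 05:45–14:20 = 8 h 35 min; less 45 min break → 7 h 50 min
Thu: 09:07–17:48 = 8 h 41 min; less 45 min break → 7 h 56 min
Fri: 08:42–18:59 = 10 h 17 min; less 45 min break → 9 h 32 min
Sat: 08:13–17:37 = 9 h 24 min; less 45 min break → 8 h 39 min
Total worked: 42 h 43 min = 42.72 h.
Threshold 40 h → overtime 2 h 43 min, regular 40 h 0 min.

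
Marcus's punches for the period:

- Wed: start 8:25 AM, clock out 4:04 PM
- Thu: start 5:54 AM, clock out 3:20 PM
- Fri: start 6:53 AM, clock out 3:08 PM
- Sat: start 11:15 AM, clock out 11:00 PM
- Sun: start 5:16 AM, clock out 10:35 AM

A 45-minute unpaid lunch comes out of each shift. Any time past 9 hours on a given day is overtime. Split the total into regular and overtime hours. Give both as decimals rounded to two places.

Wed: 8:25 AM–4:04 PM = 7 h 39 min; less 45 min break → 6 h 54 min
Thu: 5:54 AM–3:20 PM = 9 h 26 min; less 45 min break → 8 h 41 min
Fri: 6:53 AM–3:08 PM = 8 h 15 min; less 45 min break → 7 h 30 min
Sat: 11:15 AM–11:00 PM = 11 h 45 min; less 45 min break → 11 h 0 min
Sun: 5:16 AM–10:35 AM = 5 h 19 min; less 45 min break → 4 h 34 min
Wed reg 6 h 54 min / OT 0 h 0 min; Thu reg 8 h 41 min / OT 0 h 0 min; Fri reg 7 h 30 min / OT 0 h 0 min; Sat reg 9 h 0 min / OT 2 h 0 min; Sun reg 4 h 34 min / OT 0 h 0 min.
Totals: regular 36 h 39 min, overtime 2 h 0 min.

Regular 36.65 hours, overtime 2.00 hours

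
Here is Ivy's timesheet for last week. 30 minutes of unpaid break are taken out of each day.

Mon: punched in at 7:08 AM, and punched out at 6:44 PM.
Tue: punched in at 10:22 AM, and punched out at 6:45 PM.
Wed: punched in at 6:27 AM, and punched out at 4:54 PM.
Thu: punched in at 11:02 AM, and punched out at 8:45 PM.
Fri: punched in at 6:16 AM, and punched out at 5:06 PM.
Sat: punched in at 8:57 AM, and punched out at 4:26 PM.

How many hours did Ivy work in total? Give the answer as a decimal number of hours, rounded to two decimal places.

Mon: 7:08 AM–6:44 PM = 11 h 36 min; less 30 min break → 11 h 6 min
Tue: 10:22 AM–6:45 PM = 8 h 23 min; less 30 min break → 7 h 53 min
Wed: 6:27 AM–4:54 PM = 10 h 27 min; less 30 min break → 9 h 57 min
Thu: 11:02 AM–8:45 PM = 9 h 43 min; less 30 min break → 9 h 13 min
Fri: 6:16 AM–5:06 PM = 10 h 50 min; less 30 min break → 10 h 20 min
Sat: 8:57 AM–4:26 PM = 7 h 29 min; less 30 min break → 6 h 59 min
Total: 11 h 6 min + 7 h 53 min + 9 h 57 min + 9 h 13 min + 10 h 20 min + 6 h 59 min = 55 h 28 min.

55.47 hours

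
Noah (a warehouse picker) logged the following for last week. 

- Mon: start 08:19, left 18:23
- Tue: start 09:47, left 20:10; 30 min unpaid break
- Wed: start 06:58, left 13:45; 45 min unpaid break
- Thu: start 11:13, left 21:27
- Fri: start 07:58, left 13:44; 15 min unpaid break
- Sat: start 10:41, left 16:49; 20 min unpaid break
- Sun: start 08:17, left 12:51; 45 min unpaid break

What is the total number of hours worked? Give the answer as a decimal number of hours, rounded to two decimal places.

Mon: 08:19–18:23 = 10 h 4 min
Tue: 09:47–20:10 = 10 h 23 min; less 30 min break → 9 h 53 min
Wed: 06:58–13:45 = 6 h 47 min; less 45 min break → 6 h 2 min
Thu: 11:13–21:27 = 10 h 14 min
Fri: 07:58–13:44 = 5 h 46 min; less 15 min break → 5 h 31 min
Sat: 10:41–16:49 = 6 h 8 min; less 20 min break → 5 h 48 min
Sun: 08:17–12:51 = 4 h 34 min; less 45 min break → 3 h 49 min
Total: 10 h 4 min + 9 h 53 min + 6 h 2 min + 10 h 14 min + 5 h 31 min + 5 h 48 min + 3 h 49 min = 51 h 21 min.

51.35 hours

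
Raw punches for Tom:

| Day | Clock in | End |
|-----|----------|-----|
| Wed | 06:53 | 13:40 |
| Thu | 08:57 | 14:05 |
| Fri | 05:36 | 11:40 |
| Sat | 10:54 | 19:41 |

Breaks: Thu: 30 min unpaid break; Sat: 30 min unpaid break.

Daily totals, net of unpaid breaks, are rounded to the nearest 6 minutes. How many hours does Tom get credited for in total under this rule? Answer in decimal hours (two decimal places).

25.80 hours

Wed: 06:53–13:40 = 6 h 47 min → rounds to 6 h 48 min
Thu: 08:57–14:05 = 5 h 8 min − 30 min = 4 h 38 min → rounds to 4 h 36 min
Fri: 05:36–11:40 = 6 h 4 min → rounds to 6 h 6 min
Sat: 10:54–19:41 = 8 h 47 min − 30 min = 8 h 17 min → rounds to 8 h 18 min
Total credited: 25 h 48 min.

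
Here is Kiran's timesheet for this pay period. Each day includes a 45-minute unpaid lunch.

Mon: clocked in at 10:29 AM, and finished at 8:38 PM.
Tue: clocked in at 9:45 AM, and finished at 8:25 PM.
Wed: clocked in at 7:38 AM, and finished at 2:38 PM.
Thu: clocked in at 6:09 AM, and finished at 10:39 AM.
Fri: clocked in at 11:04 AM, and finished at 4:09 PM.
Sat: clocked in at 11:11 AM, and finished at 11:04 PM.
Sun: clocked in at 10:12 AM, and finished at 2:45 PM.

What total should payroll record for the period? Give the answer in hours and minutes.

48 h 35 min

Mon: 10:29 AM–8:38 PM = 10 h 9 min; less 45 min break → 9 h 24 min
Tue: 9:45 AM–8:25 PM = 10 h 40 min; less 45 min break → 9 h 55 min
Wed: 7:38 AM–2:38 PM = 7 h 0 min; less 45 min break → 6 h 15 min
Thu: 6:09 AM–10:39 AM = 4 h 30 min; less 45 min break → 3 h 45 min
Fri: 11:04 AM–4:09 PM = 5 h 5 min; less 45 min break → 4 h 20 min
Sat: 11:11 AM–11:04 PM = 11 h 53 min; less 45 min break → 11 h 8 min
Sun: 10:12 AM–2:45 PM = 4 h 33 min; less 45 min break → 3 h 48 min
Total: 9 h 24 min + 9 h 55 min + 6 h 15 min + 3 h 45 min + 4 h 20 min + 11 h 8 min + 3 h 48 min = 48 h 35 min.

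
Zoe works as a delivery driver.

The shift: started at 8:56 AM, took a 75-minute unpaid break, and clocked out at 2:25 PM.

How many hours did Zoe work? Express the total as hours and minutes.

4 h 14 min

The shift: 8:56 AM–2:25 PM = 5 h 29 min; less 75 min break → 4 h 14 min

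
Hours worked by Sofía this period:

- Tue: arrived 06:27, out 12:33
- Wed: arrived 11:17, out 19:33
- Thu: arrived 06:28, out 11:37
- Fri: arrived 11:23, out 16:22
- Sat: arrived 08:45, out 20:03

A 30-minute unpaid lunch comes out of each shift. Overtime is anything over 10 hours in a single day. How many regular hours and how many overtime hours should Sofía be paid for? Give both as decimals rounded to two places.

Tue: 06:27–12:33 = 6 h 6 min; less 30 min break → 5 h 36 min
Wed: 11:17–19:33 = 8 h 16 min; less 30 min break → 7 h 46 min
Thu: 06:28–11:37 = 5 h 9 min; less 30 min break → 4 h 39 min
Fri: 11:23–16:22 = 4 h 59 min; less 30 min break → 4 h 29 min
Sat: 08:45–20:03 = 11 h 18 min; less 30 min break → 10 h 48 min
Tue reg 5 h 36 min / OT 0 h 0 min; Wed reg 7 h 46 min / OT 0 h 0 min; Thu reg 4 h 39 min / OT 0 h 0 min; Fri reg 4 h 29 min / OT 0 h 0 min; Sat reg 10 h 0 min / OT 0 h 48 min.
Totals: regular 32 h 30 min, overtime 0 h 48 min.

Regular 32.50 hours, overtime 0.80 hours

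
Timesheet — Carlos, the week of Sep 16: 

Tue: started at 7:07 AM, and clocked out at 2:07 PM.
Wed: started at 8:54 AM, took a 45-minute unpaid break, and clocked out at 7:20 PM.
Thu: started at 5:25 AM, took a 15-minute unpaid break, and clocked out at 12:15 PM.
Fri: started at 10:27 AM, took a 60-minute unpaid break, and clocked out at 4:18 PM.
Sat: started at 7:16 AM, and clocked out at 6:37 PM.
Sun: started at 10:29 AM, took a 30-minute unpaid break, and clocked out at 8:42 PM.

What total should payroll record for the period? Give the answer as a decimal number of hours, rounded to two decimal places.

49.18 hours

Tue: 7:07 AM–2:07 PM = 7 h 0 min
Wed: 8:54 AM–7:20 PM = 10 h 26 min; less 45 min break → 9 h 41 min
Thu: 5:25 AM–12:15 PM = 6 h 50 min; less 15 min break → 6 h 35 min
Fri: 10:27 AM–4:18 PM = 5 h 51 min; less 60 min break → 4 h 51 min
Sat: 7:16 AM–6:37 PM = 11 h 21 min
Sun: 10:29 AM–8:42 PM = 10 h 13 min; less 30 min break → 9 h 43 min
Total: 7 h 0 min + 9 h 41 min + 6 h 35 min + 4 h 51 min + 11 h 21 min + 9 h 43 min = 49 h 11 min.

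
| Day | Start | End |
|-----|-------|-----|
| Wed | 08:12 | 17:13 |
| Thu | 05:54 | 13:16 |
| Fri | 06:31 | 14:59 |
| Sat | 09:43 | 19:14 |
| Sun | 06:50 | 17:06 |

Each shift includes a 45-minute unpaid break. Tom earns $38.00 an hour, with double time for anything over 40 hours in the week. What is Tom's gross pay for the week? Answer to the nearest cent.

$1587.13

Wed: 08:12–17:13 = 9 h 1 min; less 45 min break → 8 h 16 min
Thu: 05:54–13:16 = 7 h 22 min; less 45 min break → 6 h 37 min
Fri: 06:31–14:59 = 8 h 28 min; less 45 min break → 7 h 43 min
Sat: 09:43–19:14 = 9 h 31 min; less 45 min break → 8 h 46 min
Sun: 06:50–17:06 = 10 h 16 min; less 45 min break → 9 h 31 min
Total worked: 40 h 53 min = 2453 min.
Regular 40 h 0 min = 2400 min at $38.00/h; overtime 0 h 53 min = 53 min at $76.00/h.
Pay = (2400 × $38.00 + 53 × $76.00) ÷ 60 = $1587.13.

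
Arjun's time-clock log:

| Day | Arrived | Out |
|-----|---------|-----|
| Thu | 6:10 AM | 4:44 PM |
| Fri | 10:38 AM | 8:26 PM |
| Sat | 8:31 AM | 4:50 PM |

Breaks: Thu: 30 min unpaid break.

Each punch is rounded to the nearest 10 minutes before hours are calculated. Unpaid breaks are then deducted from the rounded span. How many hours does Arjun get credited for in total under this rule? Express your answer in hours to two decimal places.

28.17 hours

Thu: in 6:10 AM→6:10 AM, out 4:44 PM→4:40 PM; 10 h 30 min − 30 min = 10 h 0 min
Fri: in 10:38 AM→10:40 AM, out 8:26 PM→8:30 PM; 9 h 50 min
Sat: in 8:31 AM→8:30 AM, out 4:50 PM→4:50 PM; 8 h 20 min
Total credited: 28 h 10 min.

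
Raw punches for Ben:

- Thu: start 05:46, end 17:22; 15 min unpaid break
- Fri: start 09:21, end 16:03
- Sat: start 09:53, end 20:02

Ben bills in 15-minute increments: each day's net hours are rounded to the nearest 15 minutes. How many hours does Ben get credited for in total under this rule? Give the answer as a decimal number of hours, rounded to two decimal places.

28.25 hours

Thu: 05:46–17:22 = 11 h 36 min − 15 min = 11 h 21 min → rounds to 11 h 15 min
Fri: 09:21–16:03 = 6 h 42 min → rounds to 6 h 45 min
Sat: 09:53–20:02 = 10 h 9 min → rounds to 10 h 15 min
Total credited: 28 h 15 min.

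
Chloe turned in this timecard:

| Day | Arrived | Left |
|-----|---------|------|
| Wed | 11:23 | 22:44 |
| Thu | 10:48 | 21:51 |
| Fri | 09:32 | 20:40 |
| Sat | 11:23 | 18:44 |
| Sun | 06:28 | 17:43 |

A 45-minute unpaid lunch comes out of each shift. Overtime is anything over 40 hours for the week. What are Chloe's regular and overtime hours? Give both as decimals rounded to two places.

Regular 40.00 hours, overtime 8.38 hours

Wed: 11:23–22:44 = 11 h 21 min; less 45 min break → 10 h 36 min
Thu: 10:48–21:51 = 11 h 3 min; less 45 min break → 10 h 18 min
Fri: 09:32–20:40 = 11 h 8 min; less 45 min break → 10 h 23 min
Sat: 11:23–18:44 = 7 h 21 min; less 45 min break → 6 h 36 min
Sun: 06:28–17:43 = 11 h 15 min; less 45 min break → 10 h 30 min
Total worked: 48 h 23 min = 48.38 h.
Threshold 40 h → overtime 8 h 23 min, regular 40 h 0 min.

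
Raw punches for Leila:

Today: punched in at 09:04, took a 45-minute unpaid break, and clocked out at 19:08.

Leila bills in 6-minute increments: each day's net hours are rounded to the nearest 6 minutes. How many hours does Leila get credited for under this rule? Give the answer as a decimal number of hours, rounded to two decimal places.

Today: 09:04–19:08 = 10 h 4 min − 45 min = 9 h 19 min → rounds to 9 h 18 min

9.30 hours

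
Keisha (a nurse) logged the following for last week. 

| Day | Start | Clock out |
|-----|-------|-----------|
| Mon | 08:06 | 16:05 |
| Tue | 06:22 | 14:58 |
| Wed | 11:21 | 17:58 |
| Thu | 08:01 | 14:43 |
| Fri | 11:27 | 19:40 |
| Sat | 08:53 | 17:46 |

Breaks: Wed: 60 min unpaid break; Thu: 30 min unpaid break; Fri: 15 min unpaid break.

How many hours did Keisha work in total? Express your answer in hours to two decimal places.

45.25 hours

Mon: 08:06–16:05 = 7 h 59 min
Tue: 06:22–14:58 = 8 h 36 min
Wed: 11:21–17:58 = 6 h 37 min; less 60 min break → 5 h 37 min
Thu: 08:01–14:43 = 6 h 42 min; less 30 min break → 6 h 12 min
Fri: 11:27–19:40 = 8 h 13 min; less 15 min break → 7 h 58 min
Sat: 08:53–17:46 = 8 h 53 min
Total: 7 h 59 min + 8 h 36 min + 5 h 37 min + 6 h 12 min + 7 h 58 min + 8 h 53 min = 45 h 15 min.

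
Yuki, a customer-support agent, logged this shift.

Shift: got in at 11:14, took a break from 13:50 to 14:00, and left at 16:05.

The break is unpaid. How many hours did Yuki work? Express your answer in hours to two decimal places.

4.68 hours

Shift: 11:14–16:05 = 4 h 51 min; less 10 min break → 4 h 41 min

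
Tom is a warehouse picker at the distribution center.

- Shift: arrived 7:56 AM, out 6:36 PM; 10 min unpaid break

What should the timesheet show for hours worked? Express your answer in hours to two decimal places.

Shift: 7:56 AM–6:36 PM = 10 h 40 min; less 10 min break → 10 h 30 min

10.50 hours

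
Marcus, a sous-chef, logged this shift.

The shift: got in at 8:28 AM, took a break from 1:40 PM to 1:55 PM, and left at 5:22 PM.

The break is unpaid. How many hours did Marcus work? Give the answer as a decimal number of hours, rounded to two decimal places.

8.65 hours

The shift: 8:28 AM–5:22 PM = 8 h 54 min; less 15 min break → 8 h 39 min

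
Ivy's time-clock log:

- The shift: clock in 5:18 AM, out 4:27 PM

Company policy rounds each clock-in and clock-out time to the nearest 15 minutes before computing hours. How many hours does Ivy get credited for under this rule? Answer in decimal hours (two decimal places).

11.25 hours

The shift: in 5:18 AM→5:15 AM, out 4:27 PM→4:30 PM; 11 h 15 min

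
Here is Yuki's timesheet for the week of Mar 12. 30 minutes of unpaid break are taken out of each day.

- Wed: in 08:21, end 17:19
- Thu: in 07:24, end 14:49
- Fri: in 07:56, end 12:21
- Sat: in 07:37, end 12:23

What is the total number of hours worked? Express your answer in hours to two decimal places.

Wed: 08:21–17:19 = 8 h 58 min; less 30 min break → 8 h 28 min
Thu: 07:24–14:49 = 7 h 25 min; less 30 min break → 6 h 55 min
Fri: 07:56–12:21 = 4 h 25 min; less 30 min break → 3 h 55 min
Sat: 07:37–12:23 = 4 h 46 min; less 30 min break → 4 h 16 min
Total: 8 h 28 min + 6 h 55 min + 3 h 55 min + 4 h 16 min = 23 h 34 min.

23.57 hours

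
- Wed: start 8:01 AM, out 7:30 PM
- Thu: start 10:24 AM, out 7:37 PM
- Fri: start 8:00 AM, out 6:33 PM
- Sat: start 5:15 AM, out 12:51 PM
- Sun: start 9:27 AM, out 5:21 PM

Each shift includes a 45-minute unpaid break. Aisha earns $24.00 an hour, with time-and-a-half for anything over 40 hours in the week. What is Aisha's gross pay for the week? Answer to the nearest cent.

Wed: 8:01 AM–7:30 PM = 11 h 29 min; less 45 min break → 10 h 44 min
Thu: 10:24 AM–7:37 PM = 9 h 13 min; less 45 min break → 8 h 28 min
Fri: 8:00 AM–6:33 PM = 10 h 33 min; less 45 min break → 9 h 48 min
Sat: 5:15 AM–12:51 PM = 7 h 36 min; less 45 min break → 6 h 51 min
Sun: 9:27 AM–5:21 PM = 7 h 54 min; less 45 min break → 7 h 9 min
Total worked: 43 h 0 min = 2580 min.
Regular 40 h 0 min = 2400 min at $24.00/h; overtime 3 h 0 min = 180 min at $36.00/h.
Pay = (2400 × $24.00 + 180 × $36.00) ÷ 60 = $1068.00.

$1068.00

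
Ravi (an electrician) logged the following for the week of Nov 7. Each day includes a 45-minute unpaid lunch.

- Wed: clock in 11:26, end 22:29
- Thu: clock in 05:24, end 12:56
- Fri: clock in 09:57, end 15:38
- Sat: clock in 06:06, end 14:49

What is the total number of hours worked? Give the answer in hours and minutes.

29 h 59 min

Wed: 11:26–22:29 = 11 h 3 min; less 45 min break → 10 h 18 min
Thu: 05:24–12:56 = 7 h 32 min; less 45 min break → 6 h 47 min
Fri: 09:57–15:38 = 5 h 41 min; less 45 min break → 4 h 56 min
Sat: 06:06–14:49 = 8 h 43 min; less 45 min break → 7 h 58 min
Total: 10 h 18 min + 6 h 47 min + 4 h 56 min + 7 h 58 min = 29 h 59 min.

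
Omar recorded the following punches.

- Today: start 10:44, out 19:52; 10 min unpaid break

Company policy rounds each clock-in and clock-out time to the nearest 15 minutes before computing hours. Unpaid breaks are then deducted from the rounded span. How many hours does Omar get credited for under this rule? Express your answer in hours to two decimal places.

8.83 hours

Today: in 10:44→10:45, out 19:52→19:45; 9 h 0 min − 10 min = 8 h 50 min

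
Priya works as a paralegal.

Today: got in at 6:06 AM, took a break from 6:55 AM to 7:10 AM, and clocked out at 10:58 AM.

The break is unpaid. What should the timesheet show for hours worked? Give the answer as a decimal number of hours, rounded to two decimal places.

Today: 6:06 AM–10:58 AM = 4 h 52 min; less 15 min break → 4 h 37 min

4.62 hours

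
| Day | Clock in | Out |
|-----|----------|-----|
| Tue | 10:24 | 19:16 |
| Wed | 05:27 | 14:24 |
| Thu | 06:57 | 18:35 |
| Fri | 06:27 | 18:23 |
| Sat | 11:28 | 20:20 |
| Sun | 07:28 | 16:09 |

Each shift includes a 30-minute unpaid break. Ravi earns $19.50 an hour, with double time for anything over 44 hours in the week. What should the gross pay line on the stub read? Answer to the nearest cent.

$1323.40

Tue: 10:24–19:16 = 8 h 52 min; less 30 min break → 8 h 22 min
Wed: 05:27–14:24 = 8 h 57 min; less 30 min break → 8 h 27 min
Thu: 06:57–18:35 = 11 h 38 min; less 30 min break → 11 h 8 min
Fri: 06:27–18:23 = 11 h 56 min; less 30 min break → 11 h 26 min
Sat: 11:28–20:20 = 8 h 52 min; less 30 min break → 8 h 22 min
Sun: 07:28–16:09 = 8 h 41 min; less 30 min break → 8 h 11 min
Total worked: 55 h 56 min = 3356 min.
Regular 44 h 0 min = 2640 min at $19.50/h; overtime 11 h 56 min = 716 min at $39.00/h.
Pay = (2640 × $19.50 + 716 × $39.00) ÷ 60 = $1323.40.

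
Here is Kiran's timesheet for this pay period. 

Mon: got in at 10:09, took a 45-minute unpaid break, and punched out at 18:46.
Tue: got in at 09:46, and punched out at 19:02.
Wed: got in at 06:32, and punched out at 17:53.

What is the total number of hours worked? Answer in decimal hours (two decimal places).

Mon: 10:09–18:46 = 8 h 37 min; less 45 min break → 7 h 52 min
Tue: 09:46–19:02 = 9 h 16 min
Wed: 06:32–17:53 = 11 h 21 min
Total: 7 h 52 min + 9 h 16 min + 11 h 21 min = 28 h 29 min.

28.48 hours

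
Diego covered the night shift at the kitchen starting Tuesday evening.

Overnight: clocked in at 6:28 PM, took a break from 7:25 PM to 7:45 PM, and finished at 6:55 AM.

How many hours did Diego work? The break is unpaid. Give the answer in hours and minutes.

Overnight: 6:28 PM → midnight = 5 h 32 min; midnight → 6:55 AM = 6 h 55 min; span 12 h 27 min; less 20 min break → 12 h 7 min

12 h 7 min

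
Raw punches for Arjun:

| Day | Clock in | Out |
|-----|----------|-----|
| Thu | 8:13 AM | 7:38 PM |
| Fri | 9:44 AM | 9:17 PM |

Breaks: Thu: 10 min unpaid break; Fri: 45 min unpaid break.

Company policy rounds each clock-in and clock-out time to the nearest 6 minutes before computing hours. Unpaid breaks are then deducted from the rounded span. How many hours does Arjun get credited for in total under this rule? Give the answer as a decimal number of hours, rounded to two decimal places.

22.08 hours

Thu: in 8:13 AM→8:12 AM, out 7:38 PM→7:36 PM; 11 h 24 min − 10 min = 11 h 14 min
Fri: in 9:44 AM→9:42 AM, out 9:17 PM→9:18 PM; 11 h 36 min − 45 min = 10 h 51 min
Total credited: 22 h 5 min.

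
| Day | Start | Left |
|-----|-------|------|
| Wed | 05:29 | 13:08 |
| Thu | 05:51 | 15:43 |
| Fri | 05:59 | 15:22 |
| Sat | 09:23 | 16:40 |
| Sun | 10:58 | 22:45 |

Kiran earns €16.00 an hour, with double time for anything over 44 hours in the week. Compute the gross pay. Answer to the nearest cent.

Wed: 05:29–13:08 = 7 h 39 min
Thu: 05:51–15:43 = 9 h 52 min
Fri: 05:59–15:22 = 9 h 23 min
Sat: 09:23–16:40 = 7 h 17 min
Sun: 10:58–22:45 = 11 h 47 min
Total worked: 45 h 58 min = 2758 min.
Regular 44 h 0 min = 2640 min at €16.00/h; overtime 1 h 58 min = 118 min at €32.00/h.
Pay = (2640 × €16.00 + 118 × €32.00) ÷ 60 = €766.93.

€766.93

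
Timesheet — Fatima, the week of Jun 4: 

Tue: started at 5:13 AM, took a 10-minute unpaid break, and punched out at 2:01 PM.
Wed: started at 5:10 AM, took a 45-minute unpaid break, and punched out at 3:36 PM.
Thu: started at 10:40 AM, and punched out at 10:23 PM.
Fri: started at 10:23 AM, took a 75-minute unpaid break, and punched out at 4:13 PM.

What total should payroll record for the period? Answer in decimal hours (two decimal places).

34.62 hours

Tue: 5:13 AM–2:01 PM = 8 h 48 min; less 10 min break → 8 h 38 min
Wed: 5:10 AM–3:36 PM = 10 h 26 min; less 45 min break → 9 h 41 min
Thu: 10:40 AM–10:23 PM = 11 h 43 min
Fri: 10:23 AM–4:13 PM = 5 h 50 min; less 75 min break → 4 h 35 min
Total: 8 h 38 min + 9 h 41 min + 11 h 43 min + 4 h 35 min = 34 h 37 min.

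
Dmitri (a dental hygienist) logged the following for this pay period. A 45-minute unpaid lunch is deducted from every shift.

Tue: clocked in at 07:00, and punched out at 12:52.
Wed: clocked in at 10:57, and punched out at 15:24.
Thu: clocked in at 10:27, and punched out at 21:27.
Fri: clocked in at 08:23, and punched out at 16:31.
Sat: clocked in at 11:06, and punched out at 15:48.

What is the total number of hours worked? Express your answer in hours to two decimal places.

30.40 hours

Tue: 07:00–12:52 = 5 h 52 min; less 45 min break → 5 h 7 min
Wed: 10:57–15:24 = 4 h 27 min; less 45 min break → 3 h 42 min
Thu: 10:27–21:27 = 11 h 0 min; less 45 min break → 10 h 15 min
Fri: 08:23–16:31 = 8 h 8 min; less 45 min break → 7 h 23 min
Sat: 11:06–15:48 = 4 h 42 min; less 45 min break → 3 h 57 min
Total: 5 h 7 min + 3 h 42 min + 10 h 15 min + 7 h 23 min + 3 h 57 min = 30 h 24 min.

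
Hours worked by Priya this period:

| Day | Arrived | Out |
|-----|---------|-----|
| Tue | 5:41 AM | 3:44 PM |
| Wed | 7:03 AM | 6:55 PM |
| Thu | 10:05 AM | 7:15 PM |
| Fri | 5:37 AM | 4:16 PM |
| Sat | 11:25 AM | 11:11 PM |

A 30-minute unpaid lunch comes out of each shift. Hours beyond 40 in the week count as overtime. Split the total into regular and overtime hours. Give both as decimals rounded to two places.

Regular 40.00 hours, overtime 11.00 hours

Tue: 5:41 AM–3:44 PM = 10 h 3 min; less 30 min break → 9 h 33 min
Wed: 7:03 AM–6:55 PM = 11 h 52 min; less 30 min break → 11 h 22 min
Thu: 10:05 AM–7:15 PM = 9 h 10 min; less 30 min break → 8 h 40 min
Fri: 5:37 AM–4:16 PM = 10 h 39 min; less 30 min break → 10 h 9 min
Sat: 11:25 AM–11:11 PM = 11 h 46 min; less 30 min break → 11 h 16 min
Total worked: 51 h 0 min = 51.00 h.
Threshold 40 h → overtime 11 h 0 min, regular 40 h 0 min.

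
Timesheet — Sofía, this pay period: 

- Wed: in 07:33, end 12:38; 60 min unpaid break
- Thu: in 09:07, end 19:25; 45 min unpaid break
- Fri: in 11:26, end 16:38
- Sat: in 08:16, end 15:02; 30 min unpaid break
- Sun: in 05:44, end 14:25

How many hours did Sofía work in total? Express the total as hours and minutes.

Wed: 07:33–12:38 = 5 h 5 min; less 60 min break → 4 h 5 min
Thu: 09:07–19:25 = 10 h 18 min; less 45 min break → 9 h 33 min
Fri: 11:26–16:38 = 5 h 12 min
Sat: 08:16–15:02 = 6 h 46 min; less 30 min break → 6 h 16 min
Sun: 05:44–14:25 = 8 h 41 min
Total: 4 h 5 min + 9 h 33 min + 5 h 12 min + 6 h 16 min + 8 h 41 min = 33 h 47 min.

33 h 47 min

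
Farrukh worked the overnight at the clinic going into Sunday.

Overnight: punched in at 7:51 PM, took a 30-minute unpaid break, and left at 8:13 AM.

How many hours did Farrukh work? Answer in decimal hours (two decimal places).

11.87 hours

Overnight: 7:51 PM → midnight = 4 h 9 min; midnight → 8:13 AM = 8 h 13 min; span 12 h 22 min; less 30 min break → 11 h 52 min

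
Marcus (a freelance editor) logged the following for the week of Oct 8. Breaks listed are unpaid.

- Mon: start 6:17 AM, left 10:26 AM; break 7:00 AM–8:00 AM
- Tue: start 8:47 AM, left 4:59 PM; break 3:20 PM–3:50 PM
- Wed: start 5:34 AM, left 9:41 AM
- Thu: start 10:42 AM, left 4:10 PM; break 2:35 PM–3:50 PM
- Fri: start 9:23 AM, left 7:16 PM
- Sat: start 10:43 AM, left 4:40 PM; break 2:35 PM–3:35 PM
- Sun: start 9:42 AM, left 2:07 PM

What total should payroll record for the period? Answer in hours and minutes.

38 h 26 min

Mon: 6:17 AM–10:26 AM = 4 h 9 min; less 60 min break → 3 h 9 min
Tue: 8:47 AM–4:59 PM = 8 h 12 min; less 30 min break → 7 h 42 min
Wed: 5:34 AM–9:41 AM = 4 h 7 min
Thu: 10:42 AM–4:10 PM = 5 h 28 min; less 75 min break → 4 h 13 min
Fri: 9:23 AM–7:16 PM = 9 h 53 min
Sat: 10:43 AM–4:40 PM = 5 h 57 min; less 60 min break → 4 h 57 min
Sun: 9:42 AM–2:07 PM = 4 h 25 min
Total: 3 h 9 min + 7 h 42 min + 4 h 7 min + 4 h 13 min + 9 h 53 min + 4 h 57 min + 4 h 25 min = 38 h 26 min.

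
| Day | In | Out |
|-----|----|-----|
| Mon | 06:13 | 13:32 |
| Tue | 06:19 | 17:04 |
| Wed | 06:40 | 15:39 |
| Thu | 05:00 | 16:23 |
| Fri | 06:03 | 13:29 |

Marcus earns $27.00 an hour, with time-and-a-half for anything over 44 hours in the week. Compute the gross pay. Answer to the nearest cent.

Mon: 06:13–13:32 = 7 h 19 min
Tue: 06:19–17:04 = 10 h 45 min
Wed: 06:40–15:39 = 8 h 59 min
Thu: 05:00–16:23 = 11 h 23 min
Fri: 06:03–13:29 = 7 h 26 min
Total worked: 45 h 52 min = 2752 min.
Regular 44 h 0 min = 2640 min at $27.00/h; overtime 1 h 52 min = 112 min at $40.50/h.
Pay = (2640 × $27.00 + 112 × $40.50) ÷ 60 = $1263.60.

$1263.60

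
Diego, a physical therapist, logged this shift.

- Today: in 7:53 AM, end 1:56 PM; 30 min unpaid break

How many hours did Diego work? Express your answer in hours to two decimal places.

5.55 hours

Today: 7:53 AM–1:56 PM = 6 h 3 min; less 30 min break → 5 h 33 min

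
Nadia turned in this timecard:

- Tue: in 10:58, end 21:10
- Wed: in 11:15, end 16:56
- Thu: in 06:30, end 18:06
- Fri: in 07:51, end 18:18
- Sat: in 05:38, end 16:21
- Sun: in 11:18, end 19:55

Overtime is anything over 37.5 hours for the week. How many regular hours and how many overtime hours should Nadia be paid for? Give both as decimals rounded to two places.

Tue: 10:58–21:10 = 10 h 12 min
Wed: 11:15–16:56 = 5 h 41 min
Thu: 06:30–18:06 = 11 h 36 min
Fri: 07:51–18:18 = 10 h 27 min
Sat: 05:38–16:21 = 10 h 43 min
Sun: 11:18–19:55 = 8 h 37 min
Total worked: 57 h 16 min = 57.27 h.
Threshold 37.5 h → overtime 19 h 46 min, regular 37 h 30 min.

Regular 37.50 hours, overtime 19.77 hours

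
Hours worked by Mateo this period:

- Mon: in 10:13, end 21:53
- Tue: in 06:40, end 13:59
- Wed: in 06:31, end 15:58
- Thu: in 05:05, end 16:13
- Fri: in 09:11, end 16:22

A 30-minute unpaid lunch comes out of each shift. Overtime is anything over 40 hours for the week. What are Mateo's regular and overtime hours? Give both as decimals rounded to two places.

Mon: 10:13–21:53 = 11 h 40 min; less 30 min break → 11 h 10 min
Tue: 06:40–13:59 = 7 h 19 min; less 30 min break → 6 h 49 min
Wed: 06:31–15:58 = 9 h 27 min; less 30 min break → 8 h 57 min
Thu: 05:05–16:13 = 11 h 8 min; less 30 min break → 10 h 38 min
Fri: 09:11–16:22 = 7 h 11 min; less 30 min break → 6 h 41 min
Total worked: 44 h 15 min = 44.25 h.
Threshold 40 h → overtime 4 h 15 min, regular 40 h 0 min.

Regular 40.00 hours, overtime 4.25 hours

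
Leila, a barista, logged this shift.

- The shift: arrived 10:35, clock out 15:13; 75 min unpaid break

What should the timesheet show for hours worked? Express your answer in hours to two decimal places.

The shift: 10:35–15:13 = 4 h 38 min; less 75 min break → 3 h 23 min

3.38 hours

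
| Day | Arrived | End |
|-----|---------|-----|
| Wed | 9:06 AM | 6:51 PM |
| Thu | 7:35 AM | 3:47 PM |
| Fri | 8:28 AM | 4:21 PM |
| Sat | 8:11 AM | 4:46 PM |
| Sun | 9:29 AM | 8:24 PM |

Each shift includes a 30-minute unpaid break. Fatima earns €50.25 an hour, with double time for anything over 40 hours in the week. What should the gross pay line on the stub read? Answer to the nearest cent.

€2294.75

Wed: 9:06 AM–6:51 PM = 9 h 45 min; less 30 min break → 9 h 15 min
Thu: 7:35 AM–3:47 PM = 8 h 12 min; less 30 min break → 7 h 42 min
Fri: 8:28 AM–4:21 PM = 7 h 53 min; less 30 min break → 7 h 23 min
Sat: 8:11 AM–4:46 PM = 8 h 35 min; less 30 min break → 8 h 5 min
Sun: 9:29 AM–8:24 PM = 10 h 55 min; less 30 min break → 10 h 25 min
Total worked: 42 h 50 min = 2570 min.
Regular 40 h 0 min = 2400 min at €50.25/h; overtime 2 h 50 min = 170 min at €100.50/h.
Pay = (2400 × €50.25 + 170 × €100.50) ÷ 60 = €2294.75.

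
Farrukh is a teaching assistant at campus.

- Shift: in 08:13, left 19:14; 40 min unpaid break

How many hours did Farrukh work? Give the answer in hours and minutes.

Shift: 08:13–19:14 = 11 h 1 min; less 40 min break → 10 h 21 min

10 h 21 min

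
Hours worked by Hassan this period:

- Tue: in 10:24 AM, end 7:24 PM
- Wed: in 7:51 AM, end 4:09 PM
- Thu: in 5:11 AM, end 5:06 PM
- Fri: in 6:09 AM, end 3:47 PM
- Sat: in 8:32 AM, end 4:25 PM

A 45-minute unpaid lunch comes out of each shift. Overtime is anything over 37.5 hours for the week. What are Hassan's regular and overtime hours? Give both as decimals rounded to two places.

Tue: 10:24 AM–7:24 PM = 9 h 0 min; less 45 min break → 8 h 15 min
Wed: 7:51 AM–4:09 PM = 8 h 18 min; less 45 min break → 7 h 33 min
Thu: 5:11 AM–5:06 PM = 11 h 55 min; less 45 min break → 11 h 10 min
Fri: 6:09 AM–3:47 PM = 9 h 38 min; less 45 min break → 8 h 53 min
Sat: 8:32 AM–4:25 PM = 7 h 53 min; less 45 min break → 7 h 8 min
Total worked: 42 h 59 min = 42.98 h.
Threshold 37.5 h → overtime 5 h 29 min, regular 37 h 30 min.

Regular 37.50 hours, overtime 5.48 hours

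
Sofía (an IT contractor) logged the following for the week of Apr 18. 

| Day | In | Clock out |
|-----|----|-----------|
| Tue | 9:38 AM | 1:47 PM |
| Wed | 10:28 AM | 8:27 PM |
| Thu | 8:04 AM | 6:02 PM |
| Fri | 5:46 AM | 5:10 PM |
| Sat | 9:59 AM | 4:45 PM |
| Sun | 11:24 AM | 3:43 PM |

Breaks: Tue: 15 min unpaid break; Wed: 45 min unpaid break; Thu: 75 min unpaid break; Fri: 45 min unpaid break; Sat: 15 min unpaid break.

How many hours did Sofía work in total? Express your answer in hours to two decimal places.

43.33 hours

Tue: 9:38 AM–1:47 PM = 4 h 9 min; less 15 min break → 3 h 54 min
Wed: 10:28 AM–8:27 PM = 9 h 59 min; less 45 min break → 9 h 14 min
Thu: 8:04 AM–6:02 PM = 9 h 58 min; less 75 min break → 8 h 43 min
Fri: 5:46 AM–5:10 PM = 11 h 24 min; less 45 min break → 10 h 39 min
Sat: 9:59 AM–4:45 PM = 6 h 46 min; less 15 min break → 6 h 31 min
Sun: 11:24 AM–3:43 PM = 4 h 19 min
Total: 3 h 54 min + 9 h 14 min + 8 h 43 min + 10 h 39 min + 6 h 31 min + 4 h 19 min = 43 h 20 min.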